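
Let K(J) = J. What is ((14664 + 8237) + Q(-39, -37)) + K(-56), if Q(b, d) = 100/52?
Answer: 297010/13 ≈ 22847.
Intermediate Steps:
Q(b, d) = 25/13 (Q(b, d) = 100*(1/52) = 25/13)
((14664 + 8237) + Q(-39, -37)) + K(-56) = ((14664 + 8237) + 25/13) - 56 = (22901 + 25/13) - 56 = 297738/13 - 56 = 297010/13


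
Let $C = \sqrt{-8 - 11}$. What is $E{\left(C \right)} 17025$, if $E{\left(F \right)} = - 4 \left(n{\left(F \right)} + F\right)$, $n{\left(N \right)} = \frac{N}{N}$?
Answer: $-68100 - 68100 i \sqrt{19} \approx -68100.0 - 2.9684 \cdot 10^{5} i$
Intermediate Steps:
$n{\left(N \right)} = 1$
$C = i \sqrt{19}$ ($C = \sqrt{-19} = i \sqrt{19} \approx 4.3589 i$)
$E{\left(F \right)} = -4 - 4 F$ ($E{\left(F \right)} = - 4 \left(1 + F\right) = -4 - 4 F$)
$E{\left(C \right)} 17025 = \left(-4 - 4 i \sqrt{19}\right) 17025 = -68100 - 68100 i \sqrt{19}$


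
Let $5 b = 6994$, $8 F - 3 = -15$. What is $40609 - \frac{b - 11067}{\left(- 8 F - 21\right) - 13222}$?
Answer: $\frac{2686440054}{66155} \approx 40608.0$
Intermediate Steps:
$F = - \frac{3}{2}$ ($F = \frac{3}{8} + \frac{1}{8} \left(-15\right) = \frac{3}{8} - \frac{15}{8} = - \frac{3}{2} \approx -1.5$)
$b = \frac{6994}{5}$ ($b = \frac{1}{5} \cdot 6994 = \frac{6994}{5} \approx 1398.8$)
$40609 - \frac{b - 11067}{\left(- 8 F - 21\right) - 13222} = 40609 - \frac{\frac{6994}{5} - 11067}{\left(\left(-8\right) \left(- \frac{3}{2}\right) - 21\right) - 13222} = 40609 - - \frac{48341}{5 \left(\left(12 - 21\right) - 13222\right)} = 40609 - - \frac{48341}{5 \left(-9 - 13222\right)} = 40609 - - \frac{48341}{5 \left(-13231\right)} = 40609 - \left(- \frac{48341}{5}\right) \left(- \frac{1}{13231}\right) = 40609 - \frac{48341}{66155} = \frac{2686440054}{66155}$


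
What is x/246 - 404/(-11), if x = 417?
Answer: 34657/902 ≈ 38.422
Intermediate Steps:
x/246 - 404/(-11) = 417/246 - 404/(-11) = 417*(1/246) - 404*(-1/11) = 139/82 + 404/11 = 34657/902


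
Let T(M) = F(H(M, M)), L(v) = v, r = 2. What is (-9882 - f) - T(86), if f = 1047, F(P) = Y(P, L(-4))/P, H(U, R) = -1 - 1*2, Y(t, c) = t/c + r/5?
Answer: -655717/60 ≈ -10929.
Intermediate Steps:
Y(t, c) = 2/5 + t/c (Y(t, c) = t/c + 2/5 = 2/5 + t/c)
H(U, R) = -3 (H(U, R) = -1 - 2 = -3)
F(P) = (2/5 - P/4)/P (F(P) = (2/5 + P/(-4))/P = (2/5 + P*(-1/4))/P = (2/5 - P/4)/P)
T(M) = -23/60 (T(M) = (1/20)*(8 - 5*(-3))/(-3) = (1/20)*(-1/3)*(8 + 15) = (1/20)*(-1/3)*23 = -23/60)
(-9882 - f) - T(86) = (-9882 - 1*1047) - 1*(-23/60) = (-9882 - 1047) + 23/60 = -10929 + 23/60 = -655717/60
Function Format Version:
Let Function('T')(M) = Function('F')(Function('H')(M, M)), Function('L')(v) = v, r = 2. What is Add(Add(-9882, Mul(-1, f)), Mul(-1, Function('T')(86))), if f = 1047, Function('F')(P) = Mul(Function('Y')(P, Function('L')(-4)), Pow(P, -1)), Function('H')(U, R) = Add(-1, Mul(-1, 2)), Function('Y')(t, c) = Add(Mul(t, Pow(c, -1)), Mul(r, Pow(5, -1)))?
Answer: Rational(-655717, 60) ≈ -10929.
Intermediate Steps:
Function('Y')(t, c) = Add(Rational(2, 5), Mul(t, Pow(c, -1))) (Function('Y')(t, c) = Add(Mul(t, Pow(c, -1)), Mul(2, Pow(5, -1))) = Add(Mul(t, Pow(c, -1)), Mul(2, Rational(1, 5))) = Add(Mul(t, Pow(c, -1)), Rational(2, 5)) = Add(Rational(2, 5), Mul(t, Pow(c, -1))))
Function('H')(U, R) = -3 (Function('H')(U, R) = Add(-1, -2) = -3)
Function('F')(P) = Mul(Pow(P, -1), Add(Rational(2, 5), Mul(Rational(-1, 4), P))) (Function('F')(P) = Mul(Add(Rational(2, 5), Mul(P, Pow(-4, -1))), Pow(P, -1)) = Mul(Add(Rational(2, 5), Mul(P, Rational(-1, 4))), Pow(P, -1)) = Mul(Add(Rational(2, 5), Mul(Rational(-1, 4), P)), Pow(P, -1)) = Mul(Pow(P, -1), Add(Rational(2, 5), Mul(Rational(-1, 4), P))))
Function('T')(M) = Rational(-23, 60) (Function('T')(M) = Mul(Rational(1, 20), Pow(-3, -1), Add(8, Mul(-5, -3))) = Mul(Rational(1, 20), Rational(-1, 3), Add(8, 15)) = Mul(Rational(1, 20), Rational(-1, 3), 23) = Rational(-23, 60))
Add(Add(-9882, Mul(-1, f)), Mul(-1, Function('T')(86))) = Add(Add(-9882, Mul(-1, 1047)), Mul(-1, Rational(-23, 60))) = Add(Add(-9882, -1047), Rational(23, 60)) = Add(-10929, Rational(23, 60)) = Rational(-655717, 60)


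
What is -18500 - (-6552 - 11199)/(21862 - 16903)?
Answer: -30574583/1653 ≈ -18496.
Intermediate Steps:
-18500 - (-6552 - 11199)/(21862 - 16903) = -18500 - (-17751)/4959 = -18500 - 1*(-5917/1653) = -18500 + 5917/1653 = -30574583/1653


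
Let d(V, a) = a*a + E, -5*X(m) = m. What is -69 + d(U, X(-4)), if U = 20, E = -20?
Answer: -2209/25 ≈ -88.360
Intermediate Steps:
X(m) = -m/5
d(V, a) = -20 + a² (d(V, a) = a*a - 20 = a² - 20 = -20 + a²)
-69 + d(U, X(-4)) = -69 + (-20 + (-⅕*(-4))²) = -69 + (-20 + (⅘)²) = -69 + (-20 + 16/25) = -69 - 484/25 = -2209/25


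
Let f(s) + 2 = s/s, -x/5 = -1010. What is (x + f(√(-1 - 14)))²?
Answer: 25492401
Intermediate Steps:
x = 5050 (x = -5*(-1010) = 5050)
f(s) = -1 (f(s) = -2 + s/s = -2 + 1 = -1)
(x + f(√(-1 - 14)))² = (5050 - 1)² = 5049² = 25492401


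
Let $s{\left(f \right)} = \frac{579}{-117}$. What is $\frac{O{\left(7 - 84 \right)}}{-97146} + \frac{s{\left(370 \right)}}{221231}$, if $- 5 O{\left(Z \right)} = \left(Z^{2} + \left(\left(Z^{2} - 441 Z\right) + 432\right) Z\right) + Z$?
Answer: $- \frac{212183617346}{33260974695} \approx -6.3794$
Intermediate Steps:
$s{\left(f \right)} = - \frac{193}{39}$ ($s{\left(f \right)} = 579 \left(- \frac{1}{117}\right) = - \frac{193}{39}$)
$O{\left(Z \right)} = - \frac{Z}{5} - \frac{Z^{2}}{5} - \frac{Z \left(432 + Z^{2} - 441 Z\right)}{5}$ ($O{\left(Z \right)} = - \frac{\left(Z^{2} + \left(\left(Z^{2} - 441 Z\right) + 432\right) Z\right) + Z}{5} = - \frac{\left(Z^{2} + \left(432 + Z^{2} - 441 Z\right) Z\right) + Z}{5} = - \frac{\left(Z^{2} + Z \left(432 + Z^{2} - 441 Z\right)\right) + Z}{5} = - \frac{Z + Z^{2} + Z \left(432 + Z^{2} - 441 Z\right)}{5} = - \frac{Z}{5} - \frac{Z^{2}}{5} - \frac{Z \left(432 + Z^{2} - 441 Z\right)}{5}$)
$\frac{O{\left(7 - 84 \right)}}{-97146} + \frac{s{\left(370 \right)}}{221231} = \frac{\frac{1}{5} \left(7 - 84\right) \left(-433 - \left(7 - 84\right)^{2} + 440 \left(7 - 84\right)\right)}{-97146} - \frac{193}{39 \cdot 221231} = \frac{\left(7 - 84\right) \left(-433 - \left(7 - 84\right)^{2} + 440 \left(7 - 84\right)\right)}{5} \left(- \frac{1}{97146}\right) - \frac{193}{8628009} = \frac{1}{5} \left(-77\right) \left(-433 - \left(-77\right)^{2} + 440 \left(-77\right)\right) \left(- \frac{1}{97146}\right) - \frac{193}{8628009} = \frac{1}{5} \left(-77\right) \left(-433 - 5929 - 33880\right) \left(- \frac{1}{97146}\right) - \frac{193}{8628009} = \frac{1}{5} \left(-77\right) \left(-40242\right) \left(- \frac{1}{97146}\right) - \frac{193}{8628009} = \frac{3098634}{5} \left(- \frac{1}{97146}\right) - \frac{193}{8628009} = - \frac{73777}{11565} - \frac{193}{8628009} = - \frac{212183617346}{33260974695}$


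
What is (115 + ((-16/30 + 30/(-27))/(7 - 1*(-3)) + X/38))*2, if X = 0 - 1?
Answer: 981619/4275 ≈ 229.62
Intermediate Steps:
X = -1
(115 + ((-16/30 + 30/(-27))/(7 - 1*(-3)) + X/38))*2 = (115 + ((-16/30 + 30/(-27))/(7 - 1*(-3)) - 1/38))*2 = (115 + ((-16*1/30 + 30*(-1/27))/(7 + 3) - 1*1/38))*2 = (115 + ((-8/15 - 10/9)/10 - 1/38))*2 = (115 + (-74/45*⅒ - 1/38))*2 = (115 + (-37/225 - 1/38))*2 = (115 - 1631/8550)*2 = (981619/8550)*2 = 981619/4275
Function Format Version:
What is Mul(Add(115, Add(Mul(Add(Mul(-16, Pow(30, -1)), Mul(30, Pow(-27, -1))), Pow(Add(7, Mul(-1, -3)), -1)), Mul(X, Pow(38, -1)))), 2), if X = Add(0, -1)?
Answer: Rational(981619, 4275) ≈ 229.62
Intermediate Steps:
X = -1
Mul(Add(115, Add(Mul(Add(Mul(-16, Pow(30, -1)), Mul(30, Pow(-27, -1))), Pow(Add(7, Mul(-1, -3)), -1)), Mul(X, Pow(38, -1)))), 2) = Mul(Add(115, Add(Mul(Add(Mul(-16, Pow(30, -1)), Mul(30, Pow(-27, -1))), Pow(Add(7, Mul(-1, -3)), -1)), Mul(-1, Pow(38, -1)))), 2) = Mul(Add(115, Add(Mul(Add(Mul(-16, Rational(1, 30)), Mul(30, Rational(-1, 27))), Pow(Add(7, 3), -1)), Mul(-1, Rational(1, 38)))), 2) = Mul(Add(115, Add(Mul(Add(Rational(-8, 15), Rational(-10, 9)), Pow(10, -1)), Rational(-1, 38))), 2) = Mul(Add(115, Add(Mul(Rational(-74, 45), Rational(1, 10)), Rational(-1, 38))), 2) = Mul(Add(115, Add(Rational(-37, 225), Rational(-1, 38))), 2) = Mul(Add(115, Rational(-1631, 8550)), 2) = Mul(Rational(981619, 8550), 2) = Rational(981619, 4275)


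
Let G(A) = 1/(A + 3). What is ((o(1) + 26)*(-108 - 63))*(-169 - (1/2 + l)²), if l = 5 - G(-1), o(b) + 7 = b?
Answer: 663480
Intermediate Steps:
G(A) = 1/(3 + A)
o(b) = -7 + b
l = 9/2 (l = 5 - 1/(3 - 1) = 5 - 1/2 = 5 - 1*½ = 5 - ½ = 9/2 ≈ 4.5000)
((o(1) + 26)*(-108 - 63))*(-169 - (1/2 + l)²) = (((-7 + 1) + 26)*(-108 - 63))*(-169 - (1/2 + 9/2)²) = ((-6 + 26)*(-171))*(-169 - (½ + 9/2)²) = (20*(-171))*(-169 - 1*5²) = -3420*(-169 - 1*25) = -3420*(-169 - 25) = -3420*(-194) = 663480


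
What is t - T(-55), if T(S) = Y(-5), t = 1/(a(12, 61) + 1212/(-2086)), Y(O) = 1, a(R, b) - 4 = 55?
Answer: -59888/60931 ≈ -0.98288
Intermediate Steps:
a(R, b) = 59 (a(R, b) = 4 + 55 = 59)
t = 1043/60931 (t = 1/(59 + 1212/(-2086)) = 1/(59 + 1212*(-1/2086)) = 1/(59 - 606/1043) = 1/(60931/1043) = 1043/60931 ≈ 0.017118)
T(S) = 1
t - T(-55) = 1043/60931 - 1*1 = 1043/60931 - 1 = -59888/60931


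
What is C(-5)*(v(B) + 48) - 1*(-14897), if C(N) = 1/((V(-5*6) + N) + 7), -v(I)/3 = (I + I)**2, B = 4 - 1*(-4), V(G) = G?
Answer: 104459/7 ≈ 14923.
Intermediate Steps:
B = 8 (B = 4 + 4 = 8)
v(I) = -12*I**2 (v(I) = -3*(I + I)**2 = -3*4*I**2 = -12*I**2)
C(N) = 1/(-23 + N) (C(N) = 1/((-5*6 + N) + 7) = 1/((-30 + N) + 7) = 1/(-23 + N))
C(-5)*(v(B) + 48) - 1*(-14897) = (-12*8**2 + 48)/(-23 - 5) - 1*(-14897) = (-12*64 + 48)/(-28) + 14897 = -(-768 + 48)/28 + 14897 = -1/28*(-720) + 14897 = 180/7 + 14897 = 104459/7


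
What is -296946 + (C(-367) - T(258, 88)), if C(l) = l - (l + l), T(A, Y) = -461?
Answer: -296118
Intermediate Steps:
C(l) = -l (C(l) = l - 2*l = -l)
-296946 + (C(-367) - T(258, 88)) = -296946 + (-1*(-367) - 1*(-461)) = -296946 + (367 + 461) = -296946 + 828 = -296118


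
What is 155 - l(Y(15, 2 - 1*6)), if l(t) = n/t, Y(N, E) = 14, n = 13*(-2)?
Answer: 1098/7 ≈ 156.86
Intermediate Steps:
n = -26
l(t) = -26/t
155 - l(Y(15, 2 - 1*6)) = 155 - (-26)/14 = 155 - 1*(-13/7) = 155 + 13/7 = 1098/7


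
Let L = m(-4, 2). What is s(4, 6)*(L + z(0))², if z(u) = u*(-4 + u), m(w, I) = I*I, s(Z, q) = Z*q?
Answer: 384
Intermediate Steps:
m(w, I) = I²
L = 4 (L = 2² = 4)
s(4, 6)*(L + z(0))² = (4*6)*(4 + 0*(-4 + 0))² = 24*(4 + 0*(-4))² = 24*(4 + 0)² = 24*4² = 24*16 = 384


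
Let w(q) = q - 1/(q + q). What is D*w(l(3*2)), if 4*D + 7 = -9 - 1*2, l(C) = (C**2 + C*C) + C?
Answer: -36501/104 ≈ -350.97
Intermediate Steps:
l(C) = C + 2*C**2 (l(C) = (C**2 + C**2) + C = 2*C**2 + C = C + 2*C**2)
w(q) = q - 1/(2*q)
D = -9/2 (D = -7/4 + (-9 - 1*2)/4 = -7/4 + (-9 - 2)/4 = -7/4 + (1/4)*(-11) = -7/4 - 11/4 = -9/2 ≈ -4.5000)
D*w(l(3*2)) = -9*((3*2)*(1 + 2*(3*2)) - 1/(6*(1 + 2*(3*2)))/2)/2 = -9*(6*(1 + 2*6) - 1/(6*(1 + 2*6))/2)/2 = -9*(6*(1 + 12) - 1/(6*(1 + 12))/2)/2 = -9*(6*13 - 1/(2*(6*13)))/2 = -9*(78 - 1/2/78)/2 = -9*(78 - 1/2*1/78)/2 = -9*(78 - 1/156)/2 = -9/2*12167/156 = -36501/104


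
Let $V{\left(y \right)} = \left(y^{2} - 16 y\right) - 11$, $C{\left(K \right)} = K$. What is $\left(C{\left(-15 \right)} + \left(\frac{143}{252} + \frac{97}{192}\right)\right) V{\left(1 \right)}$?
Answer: $\frac{730015}{2016} \approx 362.11$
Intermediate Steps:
$V{\left(y \right)} = -11 + y^{2} - 16 y$
$\left(C{\left(-15 \right)} + \left(\frac{143}{252} + \frac{97}{192}\right)\right) V{\left(1 \right)} = \left(-15 + \left(\frac{143}{252} + \frac{97}{192}\right)\right) \left(-11 + 1^{2} - 16\right) = \left(-15 + \left(143 \cdot \frac{1}{252} + 97 \cdot \frac{1}{192}\right)\right) \left(-11 + 1 - 16\right) = \left(-15 + \left(\frac{143}{252} + \frac{97}{192}\right)\right) \left(-26\right) = \left(-15 + \frac{4325}{4032}\right) \left(-26\right) = \left(- \frac{56155}{4032}\right) \left(-26\right) = \frac{730015}{2016}$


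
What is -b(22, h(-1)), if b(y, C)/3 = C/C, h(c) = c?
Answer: -3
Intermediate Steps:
b(y, C) = 3 (b(y, C) = 3*(C/C) = 3*1 = 3)
-b(22, h(-1)) = -1*3 = -3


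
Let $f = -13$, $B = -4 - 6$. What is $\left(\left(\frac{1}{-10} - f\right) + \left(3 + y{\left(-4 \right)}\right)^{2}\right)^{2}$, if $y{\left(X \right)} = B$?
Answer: $\frac{383161}{100} \approx 3831.6$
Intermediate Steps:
$B = -10$ ($B = -4 - 6 = -10$)
$y{\left(X \right)} = -10$
$\left(\left(\frac{1}{-10} - f\right) + \left(3 + y{\left(-4 \right)}\right)^{2}\right)^{2} = \left(\left(\frac{1}{-10} - -13\right) + \left(3 - 10\right)^{2}\right)^{2} = \left(\left(- \frac{1}{10} + 13\right) + \left(-7\right)^{2}\right)^{2} = \left(\frac{129}{10} + 49\right)^{2} = \left(\frac{619}{10}\right)^{2} = \frac{383161}{100}$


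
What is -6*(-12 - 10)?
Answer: 132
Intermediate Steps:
-6*(-12 - 10) = -6*(-22) = 132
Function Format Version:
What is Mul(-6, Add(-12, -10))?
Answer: 132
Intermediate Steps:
Mul(-6, Add(-12, -10)) = Mul(-6, -22) = 132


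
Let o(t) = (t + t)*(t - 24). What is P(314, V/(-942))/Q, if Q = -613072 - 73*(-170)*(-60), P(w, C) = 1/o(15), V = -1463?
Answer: 1/366571440 ≈ 2.7280e-9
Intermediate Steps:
o(t) = 2*t*(-24 + t) (o(t) = (2*t)*(-24 + t) = 2*t*(-24 + t))
P(w, C) = -1/270 (P(w, C) = 1/(2*15*(-24 + 15)) = 1/(2*15*(-9)) = 1/(-270) = -1/270)
Q = -1357672 (Q = -613072 - (-12410)*(-60) = -613072 - 1*744600 = -613072 - 744600 = -1357672)
P(314, V/(-942))/Q = -1/270/(-1357672) = -1/270*(-1/1357672) = 1/366571440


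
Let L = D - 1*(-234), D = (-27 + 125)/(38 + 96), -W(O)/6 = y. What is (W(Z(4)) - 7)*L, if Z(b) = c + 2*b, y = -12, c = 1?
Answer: 1022255/67 ≈ 15258.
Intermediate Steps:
Z(b) = 1 + 2*b
W(O) = 72 (W(O) = -6*(-12) = 72)
D = 49/67 (D = 98/134 = 98*(1/134) = 49/67 ≈ 0.73134)
L = 15727/67 (L = 49/67 - 1*(-234) = 49/67 + 234 = 15727/67 ≈ 234.73)
(W(Z(4)) - 7)*L = (72 - 7)*(15727/67) = 65*(15727/67) = 1022255/67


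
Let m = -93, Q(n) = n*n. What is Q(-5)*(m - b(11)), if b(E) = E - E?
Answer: -2325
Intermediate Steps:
Q(n) = n²
b(E) = 0
Q(-5)*(m - b(11)) = (-5)²*(-93 - 1*0) = 25*(-93 + 0) = 25*(-93) = -2325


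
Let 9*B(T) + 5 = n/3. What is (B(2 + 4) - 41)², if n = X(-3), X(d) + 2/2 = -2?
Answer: 15625/9 ≈ 1736.1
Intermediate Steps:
X(d) = -3 (X(d) = -1 - 2 = -3)
n = -3
B(T) = -⅔ (B(T) = -5/9 + (-3/3)/9 = -5/9 + (-3*⅓)/9 = -5/9 + (⅑)*(-1) = -5/9 - ⅑ = -⅔)
(B(2 + 4) - 41)² = (-⅔ - 41)² = (-125/3)² = 15625/9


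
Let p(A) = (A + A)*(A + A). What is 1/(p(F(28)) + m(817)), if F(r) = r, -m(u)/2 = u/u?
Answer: 1/3134 ≈ 0.00031908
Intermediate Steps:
m(u) = -2 (m(u) = -2*u/u = -2*1 = -2)
p(A) = 4*A**2 (p(A) = (2*A)*(2*A) = 4*A**2)
1/(p(F(28)) + m(817)) = 1/(4*28**2 - 2) = 1/(4*784 - 2) = 1/(3136 - 2) = 1/3134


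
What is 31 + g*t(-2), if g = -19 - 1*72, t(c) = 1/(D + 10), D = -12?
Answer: 153/2 ≈ 76.500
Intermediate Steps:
t(c) = -1/2 (t(c) = 1/(-12 + 10) = 1/(-2) = -1/2)
g = -91 (g = -19 - 72 = -91)
31 + g*t(-2) = 31 - 91*(-1/2) = 31 + 91/2 = 153/2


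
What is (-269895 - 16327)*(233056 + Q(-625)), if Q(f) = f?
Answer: -66526865682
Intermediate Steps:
(-269895 - 16327)*(233056 + Q(-625)) = (-269895 - 16327)*(233056 - 625) = -286222*232431 = -66526865682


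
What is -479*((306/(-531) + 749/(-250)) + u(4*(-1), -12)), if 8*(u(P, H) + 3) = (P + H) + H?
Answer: 35581557/7375 ≈ 4824.6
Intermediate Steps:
u(P, H) = -3 + H/4 + P/8 (u(P, H) = -3 + ((P + H) + H)/8 = -3 + ((H + P) + H)/8 = -3 + (P + 2*H)/8 = -3 + (H/4 + P/8) = -3 + H/4 + P/8)
-479*((306/(-531) + 749/(-250)) + u(4*(-1), -12)) = -479*((306/(-531) + 749/(-250)) + (-3 + (¼)*(-12) + (4*(-1))/8)) = -479*((306*(-1/531) + 749*(-1/250)) + (-3 - 3 + (⅛)*(-4))) = -479*((-34/59 - 749/250) + (-3 - 3 - ½)) = -479*(-52691/14750 - 13/2) = -479*(-74283/7375) = 35581557/7375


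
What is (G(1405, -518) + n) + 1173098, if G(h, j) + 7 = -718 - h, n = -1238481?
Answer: -67513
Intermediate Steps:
G(h, j) = -725 - h (G(h, j) = -7 + (-718 - h) = -725 - h)
(G(1405, -518) + n) + 1173098 = ((-725 - 1*1405) - 1238481) + 1173098 = ((-725 - 1405) - 1238481) + 1173098 = (-2130 - 1238481) + 1173098 = -1240611 + 1173098 = -67513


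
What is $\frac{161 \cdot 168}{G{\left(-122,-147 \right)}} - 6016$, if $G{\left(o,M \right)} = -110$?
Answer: $- \frac{344404}{55} \approx -6261.9$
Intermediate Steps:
$\frac{161 \cdot 168}{G{\left(-122,-147 \right)}} - 6016 = \frac{161 \cdot 168}{-110} - 6016 = 27048 \left(- \frac{1}{110}\right) - 6016 = - \frac{13524}{55} - 6016 = - \frac{344404}{55}$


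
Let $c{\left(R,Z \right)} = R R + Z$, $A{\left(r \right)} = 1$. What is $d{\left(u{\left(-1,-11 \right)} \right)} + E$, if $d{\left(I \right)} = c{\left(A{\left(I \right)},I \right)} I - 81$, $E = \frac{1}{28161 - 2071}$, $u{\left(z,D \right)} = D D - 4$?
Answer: $\frac{358085251}{26090} \approx 13725.0$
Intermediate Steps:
$u{\left(z,D \right)} = -4 + D^{2}$ ($u{\left(z,D \right)} = D^{2} - 4 = -4 + D^{2}$)
$c{\left(R,Z \right)} = Z + R^{2}$ ($c{\left(R,Z \right)} = R^{2} + Z = Z + R^{2}$)
$E = \frac{1}{26090} \approx 3.8329 \cdot 10^{-5}$
$d{\left(I \right)} = -81 + I \left(1 + I\right)$ ($d{\left(I \right)} = \left(I + 1^{2}\right) I - 81 = \left(I + 1\right) I - 81 = \left(1 + I\right) I - 81 = I \left(1 + I\right) - 81 = -81 + I \left(1 + I\right)$)
$d{\left(u{\left(-1,-11 \right)} \right)} + E = \left(-81 + \left(-4 + \left(-11\right)^{2}\right) \left(1 - \left(4 - \left(-11\right)^{2}\right)\right)\right) + \frac{1}{26090} = \left(-81 + \left(-4 + 121\right) \left(1 + \left(-4 + 121\right)\right)\right) + \frac{1}{26090} = \left(-81 + 117 \left(1 + 117\right)\right) + \frac{1}{26090} = \left(-81 + 117 \cdot 118\right) + \frac{1}{26090} = \left(-81 + 13806\right) + \frac{1}{26090} = 13725 + \frac{1}{26090} = \frac{358085251}{26090}$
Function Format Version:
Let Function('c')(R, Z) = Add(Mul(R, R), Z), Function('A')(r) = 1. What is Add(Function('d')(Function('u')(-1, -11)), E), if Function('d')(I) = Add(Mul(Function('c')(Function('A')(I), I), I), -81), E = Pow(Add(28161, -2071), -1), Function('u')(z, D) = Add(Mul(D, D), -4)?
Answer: Rational(358085251, 26090) ≈ 13725.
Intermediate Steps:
Function('u')(z, D) = Add(-4, Pow(D, 2)) (Function('u')(z, D) = Add(Pow(D, 2), -4) = Add(-4, Pow(D, 2)))
Function('c')(R, Z) = Add(Z, Pow(R, 2)) (Function('c')(R, Z) = Add(Pow(R, 2), Z) = Add(Z, Pow(R, 2)))
E = Rational(1, 26090) (E = Pow(26090, -1) = Rational(1, 26090) ≈ 3.8329e-5)
Function('d')(I) = Add(-81, Mul(I, Add(1, I))) (Function('d')(I) = Add(Mul(Add(I, Pow(1, 2)), I), -81) = Add(Mul(Add(I, 1), I), -81) = Add(Mul(Add(1, I), I), -81) = Add(Mul(I, Add(1, I)), -81) = Add(-81, Mul(I, Add(1, I))))
Add(Function('d')(Function('u')(-1, -11)), E) = Add(Add(-81, Mul(Add(-4, Pow(-11, 2)), Add(1, Add(-4, Pow(-11, 2))))), Rational(1, 26090)) = Add(Add(-81, Mul(Add(-4, 121), Add(1, Add(-4, 121)))), Rational(1, 26090)) = Add(Add(-81, Mul(117, Add(1, 117))), Rational(1, 26090)) = Add(Add(-81, Mul(117, 118)), Rational(1, 26090)) = Add(Add(-81, 13806), Rational(1, 26090)) = Add(13725, Rational(1, 26090)) = Rational(358085251, 26090)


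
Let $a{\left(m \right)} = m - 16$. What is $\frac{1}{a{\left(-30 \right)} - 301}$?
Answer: $- \frac{1}{347} \approx -0.0028818$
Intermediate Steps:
$a{\left(m \right)} = -16 + m$ ($a{\left(m \right)} = m - 16 = -16 + m$)
$\frac{1}{a{\left(-30 \right)} - 301} = \frac{1}{\left(-16 - 30\right) - 301} = \frac{1}{-46 - 301} = \frac{1}{-347} = - \frac{1}{347}$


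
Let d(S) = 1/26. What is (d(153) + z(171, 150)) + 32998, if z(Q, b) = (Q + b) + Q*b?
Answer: 1533195/26 ≈ 58969.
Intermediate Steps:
d(S) = 1/26
z(Q, b) = Q + b + Q*b
(d(153) + z(171, 150)) + 32998 = (1/26 + (171 + 150 + 171*150)) + 32998 = (1/26 + (171 + 150 + 25650)) + 32998 = (1/26 + 25971) + 32998 = 675247/26 + 32998 = 1533195/26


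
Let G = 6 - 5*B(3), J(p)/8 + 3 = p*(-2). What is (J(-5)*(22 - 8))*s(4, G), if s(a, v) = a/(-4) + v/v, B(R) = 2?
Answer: 0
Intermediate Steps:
J(p) = -24 - 16*p (J(p) = -24 + 8*(p*(-2)) = -24 + 8*(-2*p) = -24 - 16*p)
G = -4 (G = 6 - 5*2 = 6 - 10 = -4)
s(a, v) = 1 - a/4 (s(a, v) = a*(-¼) + 1 = -a/4 + 1 = 1 - a/4)
(J(-5)*(22 - 8))*s(4, G) = ((-24 - 16*(-5))*(22 - 8))*(1 - ¼*4) = ((-24 + 80)*14)*(1 - 1) = (56*14)*0 = 784*0 = 0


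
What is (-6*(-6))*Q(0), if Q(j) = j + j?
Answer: 0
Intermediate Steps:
Q(j) = 2*j
(-6*(-6))*Q(0) = (-6*(-6))*(2*0) = 36*0 = 0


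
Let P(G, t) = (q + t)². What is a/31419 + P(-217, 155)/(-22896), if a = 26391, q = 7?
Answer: -679975/2220276 ≈ -0.30626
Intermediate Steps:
P(G, t) = (7 + t)²
a/31419 + P(-217, 155)/(-22896) = 26391/31419 + (7 + 155)²/(-22896) = 26391*(1/31419) + 162²*(-1/22896) = 8797/10473 + 26244*(-1/22896) = 8797/10473 - 243/212 = -679975/2220276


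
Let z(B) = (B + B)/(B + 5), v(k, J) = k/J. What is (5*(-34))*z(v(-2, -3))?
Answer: -40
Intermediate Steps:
z(B) = 2*B/(5 + B) (z(B) = (2*B)/(5 + B) = 2*B/(5 + B))
(5*(-34))*z(v(-2, -3)) = (5*(-34))*(2*(-2/(-3))/(5 - 2/(-3))) = -340*(-2*(-1/3))/(5 - 2*(-1/3)) = -340*2/(3*(5 + 2/3)) = -340*2/(3*17/3) = -340*2*3/(3*17) = -170*4/17 = -40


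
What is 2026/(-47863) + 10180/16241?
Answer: 454341074/777342983 ≈ 0.58448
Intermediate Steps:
2026/(-47863) + 10180/16241 = 2026*(-1/47863) + 10180*(1/16241) = -2026/47863 + 10180/16241 = 454341074/777342983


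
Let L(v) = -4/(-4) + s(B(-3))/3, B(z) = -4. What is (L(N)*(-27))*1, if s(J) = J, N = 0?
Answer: 9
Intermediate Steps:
L(v) = -1/3 (L(v) = -4/(-4) - 4/3 = -4*(-1/4) - 4*1/3 = 1 - 4/3 = -1/3)
(L(N)*(-27))*1 = -1/3*(-27)*1 = 9*1 = 9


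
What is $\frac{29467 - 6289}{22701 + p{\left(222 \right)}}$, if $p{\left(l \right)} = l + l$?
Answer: $\frac{7726}{7715} \approx 1.0014$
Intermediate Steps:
$p{\left(l \right)} = 2 l$
$\frac{29467 - 6289}{22701 + p{\left(222 \right)}} = \frac{29467 - 6289}{22701 + 2 \cdot 222} = \frac{23178}{22701 + 444} = \frac{23178}{23145} = 23178 \cdot \frac{1}{23145} = \frac{7726}{7715}$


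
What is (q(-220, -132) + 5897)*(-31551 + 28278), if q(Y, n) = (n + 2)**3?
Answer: 7171480119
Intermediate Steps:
q(Y, n) = (2 + n)**3
(q(-220, -132) + 5897)*(-31551 + 28278) = ((2 - 132)**3 + 5897)*(-31551 + 28278) = ((-130)**3 + 5897)*(-3273) = (-2197000 + 5897)*(-3273) = -2191103*(-3273) = 7171480119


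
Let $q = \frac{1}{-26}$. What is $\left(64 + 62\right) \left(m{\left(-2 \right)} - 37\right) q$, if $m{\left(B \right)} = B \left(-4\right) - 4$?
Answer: $\frac{2079}{13} \approx 159.92$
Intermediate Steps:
$m{\left(B \right)} = -4 - 4 B$ ($m{\left(B \right)} = - 4 B - 4 = -4 - 4 B$)
$q = - \frac{1}{26} \approx -0.038462$
$\left(64 + 62\right) \left(m{\left(-2 \right)} - 37\right) q = \left(64 + 62\right) \left(\left(-4 - -8\right) - 37\right) \left(- \frac{1}{26}\right) = 126 \left(\left(-4 + 8\right) - 37\right) \left(- \frac{1}{26}\right) = 126 \left(4 - 37\right) \left(- \frac{1}{26}\right) = 126 \left(-33\right) \left(- \frac{1}{26}\right) = \left(-4158\right) \left(- \frac{1}{26}\right) = \frac{2079}{13}$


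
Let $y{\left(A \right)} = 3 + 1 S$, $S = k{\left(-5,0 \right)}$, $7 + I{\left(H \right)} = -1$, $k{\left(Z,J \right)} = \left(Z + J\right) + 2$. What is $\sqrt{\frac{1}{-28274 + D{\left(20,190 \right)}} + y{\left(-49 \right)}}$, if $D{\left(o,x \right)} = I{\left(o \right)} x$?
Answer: $\frac{i \sqrt{29794}}{29794} \approx 0.0057934 i$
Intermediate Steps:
$k{\left(Z,J \right)} = 2 + J + Z$ ($k{\left(Z,J \right)} = \left(J + Z\right) + 2 = 2 + J + Z$)
$I{\left(H \right)} = -8$ ($I{\left(H \right)} = -7 - 1 = -8$)
$S = -3$ ($S = 2 + 0 - 5 = -3$)
$y{\left(A \right)} = 0$ ($y{\left(A \right)} = 3 + 1 \left(-3\right) = 3 - 3 = 0$)
$D{\left(o,x \right)} = - 8 x$
$\sqrt{\frac{1}{-28274 + D{\left(20,190 \right)}} + y{\left(-49 \right)}} = \sqrt{\frac{1}{-28274 - 1520} + 0} = \sqrt{\frac{1}{-29794} + 0} = \sqrt{- \frac{1}{29794} + 0} = \sqrt{- \frac{1}{29794}} = \frac{i \sqrt{29794}}{29794}$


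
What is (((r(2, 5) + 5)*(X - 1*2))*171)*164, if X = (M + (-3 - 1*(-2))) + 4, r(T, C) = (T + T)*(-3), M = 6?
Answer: -1374156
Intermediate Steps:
r(T, C) = -6*T (r(T, C) = (2*T)*(-3) = -6*T)
X = 9 (X = (6 + (-3 - 1*(-2))) + 4 = (6 + (-3 + 2)) + 4 = (6 - 1) + 4 = 5 + 4 = 9)
(((r(2, 5) + 5)*(X - 1*2))*171)*164 = (((-6*2 + 5)*(9 - 1*2))*171)*164 = (((-12 + 5)*(9 - 2))*171)*164 = (-7*7*171)*164 = -49*171*164 = -8379*164 = -1374156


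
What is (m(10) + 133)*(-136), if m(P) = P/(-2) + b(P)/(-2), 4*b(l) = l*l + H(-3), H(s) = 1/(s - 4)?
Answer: -109973/7 ≈ -15710.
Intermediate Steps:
H(s) = 1/(-4 + s)
b(l) = -1/28 + l²/4 (b(l) = (l*l + 1/(-4 - 3))/4 = (l² + 1/(-7))/4 = (l² - ⅐)/4 = (-⅐ + l²)/4 = -1/28 + l²/4)
m(P) = 1/56 - P/2 - P²/8 (m(P) = P/(-2) + (-1/28 + P²/4)/(-2) = P*(-½) + (-1/28 + P²/4)*(-½) = -P/2 + (1/56 - P²/8) = 1/56 - P/2 - P²/8)
(m(10) + 133)*(-136) = ((1/56 - ½*10 - ⅛*10²) + 133)*(-136) = ((1/56 - 5 - ⅛*100) + 133)*(-136) = ((1/56 - 5 - 25/2) + 133)*(-136) = (-979/56 + 133)*(-136) = (6469/56)*(-136) = -109973/7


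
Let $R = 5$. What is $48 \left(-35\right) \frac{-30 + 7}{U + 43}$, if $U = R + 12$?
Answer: $644$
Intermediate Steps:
$U = 17$ ($U = 5 + 12 = 17$)
$48 \left(-35\right) \frac{-30 + 7}{U + 43} = 48 \left(-35\right) \frac{-30 + 7}{17 + 43} = - 1680 \left(- \frac{23}{60}\right) = - 1680 \left(\left(-23\right) \frac{1}{60}\right) = \left(-1680\right) \left(- \frac{23}{60}\right) = 644$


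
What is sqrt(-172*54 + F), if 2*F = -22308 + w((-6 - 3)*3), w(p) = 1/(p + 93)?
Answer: I*sqrt(89045319)/66 ≈ 142.98*I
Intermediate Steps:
w(p) = 1/(93 + p)
F = -1472327/132 (F = (-22308 + 1/(93 + (-6 - 3)*3))/2 = (-22308 + 1/(93 - 9*3))/2 = (-22308 + 1/(93 - 27))/2 = (-22308 + 1/66)/2 = (1/2)*(-1472327/66) = -1472327/132 ≈ -11154.)
sqrt(-172*54 + F) = sqrt(-172*54 - 1472327/132) = sqrt(-9288 - 1472327/132) = sqrt(-2698343/132) = I*sqrt(89045319)/66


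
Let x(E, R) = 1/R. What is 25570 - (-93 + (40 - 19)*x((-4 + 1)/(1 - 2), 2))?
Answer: 51305/2 ≈ 25653.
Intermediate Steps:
25570 - (-93 + (40 - 19)*x((-4 + 1)/(1 - 2), 2)) = 25570 - (-93 + (40 - 19)/2) = 25570 - (-93 + 21*(½)) = 25570 - (-93 + 21/2) = 25570 - 1*(-165/2) = 25570 + 165/2 = 51305/2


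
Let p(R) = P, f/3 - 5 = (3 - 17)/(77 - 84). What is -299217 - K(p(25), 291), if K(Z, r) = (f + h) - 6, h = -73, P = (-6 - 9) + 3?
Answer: -299159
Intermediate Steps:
f = 21 (f = 15 + 3*((3 - 17)/(77 - 84)) = 15 + 3*(-14/(-7)) = 15 + 3*(-14*(-⅐)) = 15 + 3*2 = 15 + 6 = 21)
P = -12 (P = -15 + 3 = -12)
p(R) = -12
K(Z, r) = -58 (K(Z, r) = (21 - 73) - 6 = -52 - 6 = -58)
-299217 - K(p(25), 291) = -299217 - 1*(-58) = -299217 + 58 = -299159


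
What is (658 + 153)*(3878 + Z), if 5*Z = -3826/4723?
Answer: 74267441784/23615 ≈ 3.1449e+6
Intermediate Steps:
Z = -3826/23615 (Z = (-3826/4723)/5 = (-3826*1/4723)/5 = (⅕)*(-3826/4723) = -3826/23615 ≈ -0.16202)
(658 + 153)*(3878 + Z) = (658 + 153)*(3878 - 3826/23615) = 811*(91575144/23615) = 74267441784/23615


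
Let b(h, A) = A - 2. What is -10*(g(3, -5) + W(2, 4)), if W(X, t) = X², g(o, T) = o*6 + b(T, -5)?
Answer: -150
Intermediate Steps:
b(h, A) = -2 + A
g(o, T) = -7 + 6*o (g(o, T) = o*6 + (-2 - 5) = 6*o - 7 = -7 + 6*o)
-10*(g(3, -5) + W(2, 4)) = -10*((-7 + 6*3) + 2²) = -10*((-7 + 18) + 4) = -10*(11 + 4) = -10*15 = -150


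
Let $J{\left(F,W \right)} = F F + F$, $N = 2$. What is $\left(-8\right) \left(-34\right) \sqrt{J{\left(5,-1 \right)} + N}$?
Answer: $1088 \sqrt{2} \approx 1538.7$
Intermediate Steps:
$J{\left(F,W \right)} = F + F^{2}$ ($J{\left(F,W \right)} = F^{2} + F = F + F^{2}$)
$\left(-8\right) \left(-34\right) \sqrt{J{\left(5,-1 \right)} + N} = \left(-8\right) \left(-34\right) \sqrt{5 \left(1 + 5\right) + 2} = 272 \sqrt{5 \cdot 6 + 2} = 272 \sqrt{30 + 2} = 272 \sqrt{32} = 272 \cdot 4 \sqrt{2} = 1088 \sqrt{2}$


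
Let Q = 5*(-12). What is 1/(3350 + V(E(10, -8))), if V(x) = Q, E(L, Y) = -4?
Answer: 1/3290 ≈ 0.00030395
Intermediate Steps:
Q = -60
V(x) = -60
1/(3350 + V(E(10, -8))) = 1/(3350 - 60) = 1/3290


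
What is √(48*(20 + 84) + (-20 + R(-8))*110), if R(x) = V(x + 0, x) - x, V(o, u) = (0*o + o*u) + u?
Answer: 2*√2458 ≈ 99.156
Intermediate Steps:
V(o, u) = u + o*u (V(o, u) = (0 + o*u) + u = o*u + u = u + o*u)
R(x) = -x + x*(1 + x) (R(x) = x*(1 + (x + 0)) - x = x*(1 + x) - x = -x + x*(1 + x))
√(48*(20 + 84) + (-20 + R(-8))*110) = √(48*(20 + 84) + (-20 + (-8)²)*110) = √(48*104 + (-20 + 64)*110) = √(4992 + 44*110) = √(4992 + 4840) = √9832 = 2*√2458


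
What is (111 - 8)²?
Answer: 10609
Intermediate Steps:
(111 - 8)² = 103² = 10609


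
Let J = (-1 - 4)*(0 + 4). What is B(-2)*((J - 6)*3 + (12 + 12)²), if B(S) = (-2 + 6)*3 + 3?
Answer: 7470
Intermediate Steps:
J = -20 (J = -5*4 = -20)
B(S) = 15 (B(S) = 4*3 + 3 = 12 + 3 = 15)
B(-2)*((J - 6)*3 + (12 + 12)²) = 15*((-20 - 6)*3 + (12 + 12)²) = 15*(-26*3 + 24²) = 15*(-78 + 576) = 15*498 = 7470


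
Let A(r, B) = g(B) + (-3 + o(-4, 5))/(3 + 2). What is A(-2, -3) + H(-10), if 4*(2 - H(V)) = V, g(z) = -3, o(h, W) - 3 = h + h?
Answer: -⅒ ≈ -0.10000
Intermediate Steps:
o(h, W) = 3 + 2*h (o(h, W) = 3 + (h + h) = 3 + 2*h)
H(V) = 2 - V/4
A(r, B) = -23/5 (A(r, B) = -3 + (-3 + (3 + 2*(-4)))/(3 + 2) = -3 + (-3 + (3 - 8))/5 = -3 + (-3 - 5)*(⅕) = -3 - 8*⅕ = -3 - 8/5 = -23/5)
A(-2, -3) + H(-10) = -23/5 + (2 - ¼*(-10)) = -23/5 + (2 + 5/2) = -23/5 + 9/2 = -⅒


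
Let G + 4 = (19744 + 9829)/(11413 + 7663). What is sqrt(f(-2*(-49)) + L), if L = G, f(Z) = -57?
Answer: 3*I*sqrt(600927383)/9538 ≈ 7.7104*I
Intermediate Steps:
G = -46731/19076 (G = -4 + (19744 + 9829)/(11413 + 7663) = -4 + 29573/19076 = -46731/19076 ≈ -2.4497)
L = -46731/19076 ≈ -2.4497
sqrt(f(-2*(-49)) + L) = sqrt(-57 - 46731/19076) = sqrt(-1134063/19076) = 3*I*sqrt(600927383)/9538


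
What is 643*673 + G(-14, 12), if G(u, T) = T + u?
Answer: 432737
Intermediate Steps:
643*673 + G(-14, 12) = 643*673 + (12 - 14) = 432739 - 2 = 432737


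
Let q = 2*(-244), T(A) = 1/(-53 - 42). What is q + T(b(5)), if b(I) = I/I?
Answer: -46361/95 ≈ -488.01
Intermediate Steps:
b(I) = 1
T(A) = -1/95 (T(A) = 1/(-95) = -1/95)
q = -488
q + T(b(5)) = -488 - 1/95 = -46361/95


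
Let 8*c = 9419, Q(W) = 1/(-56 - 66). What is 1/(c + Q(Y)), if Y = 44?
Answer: 488/574555 ≈ 0.00084935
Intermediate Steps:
Q(W) = -1/122 (Q(W) = 1/(-122) = -1/122)
c = 9419/8 (c = (⅛)*9419 = 9419/8 ≈ 1177.4)
1/(c + Q(Y)) = 1/(9419/8 - 1/122) = 1/(574555/488) = 488/574555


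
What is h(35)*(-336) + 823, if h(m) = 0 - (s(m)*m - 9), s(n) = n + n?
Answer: 820999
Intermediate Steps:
s(n) = 2*n
h(m) = 9 - 2*m² (h(m) = 0 - ((2*m)*m - 9) = 0 - (2*m² - 9) = 0 - (-9 + 2*m²) = 0 + (9 - 2*m²) = 9 - 2*m²)
h(35)*(-336) + 823 = (9 - 2*35²)*(-336) + 823 = (9 - 2*1225)*(-336) + 823 = (9 - 2450)*(-336) + 823 = -2441*(-336) + 823 = 820176 + 823 = 820999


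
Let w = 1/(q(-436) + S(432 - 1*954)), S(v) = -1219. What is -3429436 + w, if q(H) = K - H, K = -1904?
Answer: -9214894533/2687 ≈ -3.4294e+6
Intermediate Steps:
q(H) = -1904 - H
w = -1/2687 (w = 1/((-1904 - 1*(-436)) - 1219) = 1/((-1904 + 436) - 1219) = 1/(-1468 - 1219) = 1/(-2687) = -1/2687 ≈ -0.00037216)
-3429436 + w = -3429436 - 1/2687 = -9214894533/2687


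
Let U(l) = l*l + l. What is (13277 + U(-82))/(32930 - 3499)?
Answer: 19919/29431 ≈ 0.67680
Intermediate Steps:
U(l) = l + l**2 (U(l) = l**2 + l = l + l**2)
(13277 + U(-82))/(32930 - 3499) = (13277 - 82*(1 - 82))/(32930 - 3499) = (13277 - 82*(-81))/29431 = (13277 + 6642)*(1/29431) = 19919*(1/29431) = 19919/29431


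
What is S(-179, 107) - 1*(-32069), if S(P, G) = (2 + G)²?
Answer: 43950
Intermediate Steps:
S(-179, 107) - 1*(-32069) = (2 + 107)² - 1*(-32069) = 109² + 32069 = 11881 + 32069 = 43950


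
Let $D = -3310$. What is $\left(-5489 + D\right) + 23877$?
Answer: $15078$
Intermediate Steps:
$\left(-5489 + D\right) + 23877 = \left(-5489 - 3310\right) + 23877 = -8799 + 23877 = 15078$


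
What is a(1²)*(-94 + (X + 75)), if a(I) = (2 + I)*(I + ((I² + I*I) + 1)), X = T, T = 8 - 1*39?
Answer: -600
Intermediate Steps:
T = -31 (T = 8 - 39 = -31)
X = -31
a(I) = (2 + I)*(1 + I + 2*I²) (a(I) = (2 + I)*(I + ((I² + I²) + 1)) = (2 + I)*(I + (2*I² + 1)) = (2 + I)*(I + (1 + 2*I²)) = (2 + I)*(1 + I + 2*I²))
a(1²)*(-94 + (X + 75)) = (2 + 2*(1²)³ + 3*1² + 5*(1²)²)*(-94 + (-31 + 75)) = (2 + 2*1³ + 3*1 + 5*1²)*(-94 + 44) = (2 + 2*1 + 3 + 5*1)*(-50) = (2 + 2 + 3 + 5)*(-50) = 12*(-50) = -600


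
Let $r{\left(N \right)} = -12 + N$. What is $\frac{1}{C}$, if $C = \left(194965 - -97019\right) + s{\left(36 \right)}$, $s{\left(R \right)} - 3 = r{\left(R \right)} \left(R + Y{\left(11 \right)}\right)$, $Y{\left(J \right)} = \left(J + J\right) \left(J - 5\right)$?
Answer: $\frac{1}{296019} \approx 3.3782 \cdot 10^{-6}$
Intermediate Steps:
$Y{\left(J \right)} = 2 J \left(-5 + J\right)$
$s{\left(R \right)} = 3 + \left(-12 + R\right) \left(132 + R\right)$ ($s{\left(R \right)} = 3 + \left(-12 + R\right) \left(R + 2 \cdot 11 \left(-5 + 11\right)\right) = 3 + \left(-12 + R\right) \left(R + 2 \cdot 11 \cdot 6\right) = 3 + \left(-12 + R\right) \left(R + 132\right) = 3 + \left(-12 + R\right) \left(132 + R\right)$)
$C = 296019$ ($C = \left(194965 - -97019\right) + \left(-1581 + 36^{2} + 120 \cdot 36\right) = \left(194965 + 97019\right) + \left(-1581 + 1296 + 4320\right) = 291984 + 4035 = 296019$)
$\frac{1}{C} = \frac{1}{296019}$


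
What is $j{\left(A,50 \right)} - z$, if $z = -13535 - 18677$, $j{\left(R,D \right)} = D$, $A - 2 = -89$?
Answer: $32262$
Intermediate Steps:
$A = -87$ ($A = 2 - 89 = -87$)
$z = -32212$
$j{\left(A,50 \right)} - z = 50 - -32212 = 50 + 32212 = 32262$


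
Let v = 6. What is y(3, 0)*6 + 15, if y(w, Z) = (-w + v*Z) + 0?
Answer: -3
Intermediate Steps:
y(w, Z) = -w + 6*Z (y(w, Z) = (-w + 6*Z) + 0 = -w + 6*Z)
y(3, 0)*6 + 15 = (-1*3 + 6*0)*6 + 15 = (-3 + 0)*6 + 15 = -3*6 + 15 = -18 + 15 = -3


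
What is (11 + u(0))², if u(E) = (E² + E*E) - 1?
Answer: 100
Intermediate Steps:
u(E) = -1 + 2*E² (u(E) = (E² + E²) - 1 = 2*E² - 1 = -1 + 2*E²)
(11 + u(0))² = (11 + (-1 + 2*0²))² = (11 + (-1 + 2*0))² = (11 + (-1 + 0))² = (11 - 1)² = 10² = 100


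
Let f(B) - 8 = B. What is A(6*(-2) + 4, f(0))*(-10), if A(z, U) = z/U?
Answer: 10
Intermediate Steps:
f(B) = 8 + B
A(6*(-2) + 4, f(0))*(-10) = ((6*(-2) + 4)/(8 + 0))*(-10) = ((-12 + 4)/8)*(-10) = -8*⅛*(-10) = -1*(-10) = 10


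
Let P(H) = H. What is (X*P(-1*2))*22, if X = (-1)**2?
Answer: -44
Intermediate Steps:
X = 1
(X*P(-1*2))*22 = (1*(-1*2))*22 = (1*(-2))*22 = -2*22 = -44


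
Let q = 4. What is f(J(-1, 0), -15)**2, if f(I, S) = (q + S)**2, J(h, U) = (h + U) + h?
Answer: 14641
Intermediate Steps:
J(h, U) = U + 2*h (J(h, U) = (U + h) + h = U + 2*h)
f(I, S) = (4 + S)**2
f(J(-1, 0), -15)**2 = ((4 - 15)**2)**2 = ((-11)**2)**2 = 121**2 = 14641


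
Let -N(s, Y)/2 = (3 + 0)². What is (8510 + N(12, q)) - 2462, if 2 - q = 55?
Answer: 6030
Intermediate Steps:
q = -53 (q = 2 - 1*55 = 2 - 55 = -53)
N(s, Y) = -18 (N(s, Y) = -2*(3 + 0)² = -2*3² = -2*9 = -18)
(8510 + N(12, q)) - 2462 = (8510 - 18) - 2462 = 8492 - 2462 = 6030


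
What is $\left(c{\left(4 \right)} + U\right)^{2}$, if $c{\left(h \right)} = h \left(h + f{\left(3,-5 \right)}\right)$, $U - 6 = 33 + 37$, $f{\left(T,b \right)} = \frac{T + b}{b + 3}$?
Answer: $9216$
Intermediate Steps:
$f{\left(T,b \right)} = \frac{T + b}{3 + b}$
$U = 76$ ($U = 6 + \left(33 + 37\right) = 6 + 70 = 76$)
$c{\left(h \right)} = h \left(1 + h\right)$ ($c{\left(h \right)} = h \left(h + \frac{3 - 5}{3 - 5}\right) = h \left(h + \frac{1}{-2} \left(-2\right)\right) = h \left(h - -1\right) = h \left(h + 1\right) = h \left(1 + h\right)$)
$\left(c{\left(4 \right)} + U\right)^{2} = \left(4 \left(1 + 4\right) + 76\right)^{2} = \left(4 \cdot 5 + 76\right)^{2} = \left(20 + 76\right)^{2} = 96^{2} = 9216$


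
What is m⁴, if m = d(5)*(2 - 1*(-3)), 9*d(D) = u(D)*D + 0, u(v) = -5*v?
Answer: 152587890625/6561 ≈ 2.3257e+7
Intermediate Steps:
d(D) = -5*D²/9 (d(D) = ((-5*D)*D + 0)/9 = (-5*D² + 0)/9 = (-5*D²)/9 = -5*D²/9)
m = -625/9 (m = (-5/9*5²)*(2 - 1*(-3)) = (-5/9*25)*(2 + 3) = -125/9*5 = -625/9 ≈ -69.444)
m⁴ = (-625/9)⁴ = 152587890625/6561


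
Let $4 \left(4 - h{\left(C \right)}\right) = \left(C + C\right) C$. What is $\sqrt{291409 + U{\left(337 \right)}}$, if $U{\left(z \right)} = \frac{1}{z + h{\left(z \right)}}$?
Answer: $\frac{\sqrt{412618137637083}}{37629} \approx 539.82$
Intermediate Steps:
$h{\left(C \right)} = 4 - \frac{C^{2}}{2}$ ($h{\left(C \right)} = 4 - \frac{\left(C + C\right) C}{4} = 4 - \frac{2 C C}{4} = 4 - \frac{2 C^{2}}{4} = 4 - \frac{C^{2}}{2}$)
$U{\left(z \right)} = \frac{1}{4 + z - \frac{z^{2}}{2}}$ ($U{\left(z \right)} = \frac{1}{z - \left(-4 + \frac{z^{2}}{2}\right)} = \frac{1}{4 + z - \frac{z^{2}}{2}}$)
$\sqrt{291409 + U{\left(337 \right)}} = \sqrt{291409 + \frac{2}{8 - 337^{2} + 2 \cdot 337}} = \sqrt{291409 + \frac{2}{8 - 113569 + 674}} = \sqrt{291409 + \frac{2}{-112887}} = \sqrt{291409 + 2 \left(- \frac{1}{112887}\right)} = \sqrt{291409 - \frac{2}{112887}} = \sqrt{\frac{32896287781}{112887}} = \frac{\sqrt{412618137637083}}{37629}$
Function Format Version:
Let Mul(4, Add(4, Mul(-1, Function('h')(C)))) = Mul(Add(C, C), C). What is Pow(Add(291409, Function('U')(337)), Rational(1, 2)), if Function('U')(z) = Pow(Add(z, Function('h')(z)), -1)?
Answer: Mul(Rational(1, 37629), Pow(412618137637083, Rational(1, 2))) ≈ 539.82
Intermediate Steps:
Function('h')(C) = Add(4, Mul(Rational(-1, 2), Pow(C, 2))) (Function('h')(C) = Add(4, Mul(Rational(-1, 4), Mul(Add(C, C), C))) = Add(4, Mul(Rational(-1, 4), Mul(Mul(2, C), C))) = Add(4, Mul(Rational(-1, 4), Mul(2, Pow(C, 2)))) = Add(4, Mul(Rational(-1, 2), Pow(C, 2))))
Function('U')(z) = Pow(Add(4, z, Mul(Rational(-1, 2), Pow(z, 2))), -1) (Function('U')(z) = Pow(Add(z, Add(4, Mul(Rational(-1, 2), Pow(z, 2)))), -1) = Pow(Add(4, z, Mul(Rational(-1, 2), Pow(z, 2))), -1))
Pow(Add(291409, Function('U')(337)), Rational(1, 2)) = Pow(Add(291409, Mul(2, Pow(Add(8, Mul(-1, Pow(337, 2)), Mul(2, 337)), -1))), Rational(1, 2)) = Pow(Add(291409, Mul(2, Pow(Add(8, Mul(-1, 113569), 674), -1))), Rational(1, 2)) = Pow(Add(291409, Mul(2, Pow(Add(8, -113569, 674), -1))), Rational(1, 2)) = Pow(Add(291409, Mul(2, Pow(-112887, -1))), Rational(1, 2)) = Pow(Add(291409, Mul(2, Rational(-1, 112887))), Rational(1, 2)) = Pow(Add(291409, Rational(-2, 112887)), Rational(1, 2)) = Pow(Rational(32896287781, 112887), Rational(1, 2)) = Mul(Rational(1, 37629), Pow(412618137637083, Rational(1, 2)))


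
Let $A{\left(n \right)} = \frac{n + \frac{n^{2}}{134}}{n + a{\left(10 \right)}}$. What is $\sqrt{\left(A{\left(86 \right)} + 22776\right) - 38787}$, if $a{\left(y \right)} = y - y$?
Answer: $\frac{i \sqrt{71866009}}{67} \approx 126.53 i$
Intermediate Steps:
$a{\left(y \right)} = 0$
$A{\left(n \right)} = \frac{n + \frac{n^{2}}{134}}{n}$ ($A{\left(n \right)} = \frac{n + \frac{n^{2}}{134}}{n + 0} = \frac{n + n^{2} \cdot \frac{1}{134}}{n} = \frac{n + \frac{n^{2}}{134}}{n}$)
$\sqrt{\left(A{\left(86 \right)} + 22776\right) - 38787} = \sqrt{\left(\left(1 + \frac{1}{134} \cdot 86\right) + 22776\right) - 38787} = \sqrt{\left(\left(1 + \frac{43}{67}\right) + 22776\right) - 38787} = \sqrt{\left(\frac{110}{67} + 22776\right) - 38787} = \sqrt{\frac{1526102}{67} - 38787} = \sqrt{- \frac{1072627}{67}} = \frac{i \sqrt{71866009}}{67}$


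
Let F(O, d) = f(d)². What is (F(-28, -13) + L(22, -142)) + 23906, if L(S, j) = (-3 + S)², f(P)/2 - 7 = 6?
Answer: 24943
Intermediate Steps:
f(P) = 26 (f(P) = 14 + 2*6 = 14 + 12 = 26)
F(O, d) = 676 (F(O, d) = 26² = 676)
(F(-28, -13) + L(22, -142)) + 23906 = (676 + (-3 + 22)²) + 23906 = (676 + 19²) + 23906 = (676 + 361) + 23906 = 1037 + 23906 = 24943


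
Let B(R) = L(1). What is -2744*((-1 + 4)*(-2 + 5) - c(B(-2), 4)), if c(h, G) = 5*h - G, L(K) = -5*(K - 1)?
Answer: -35672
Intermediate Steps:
L(K) = 5 - 5*K (L(K) = -5*(-1 + K) = 5 - 5*K)
B(R) = 0 (B(R) = 5 - 5*1 = 5 - 5 = 0)
c(h, G) = -G + 5*h
-2744*((-1 + 4)*(-2 + 5) - c(B(-2), 4)) = -2744*((-1 + 4)*(-2 + 5) - (-1*4 + 5*0)) = -2744*(3*3 - (-4 + 0)) = -2744*(9 - 1*(-4)) = -2744*(9 + 4) = -2744*13 = -35672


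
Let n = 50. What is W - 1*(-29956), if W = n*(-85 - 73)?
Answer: 22056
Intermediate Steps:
W = -7900 (W = 50*(-85 - 73) = 50*(-158) = -7900)
W - 1*(-29956) = -7900 - 1*(-29956) = -7900 + 29956 = 22056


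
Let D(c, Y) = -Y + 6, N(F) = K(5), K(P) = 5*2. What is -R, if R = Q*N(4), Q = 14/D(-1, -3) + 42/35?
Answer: -248/9 ≈ -27.556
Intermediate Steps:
K(P) = 10
N(F) = 10
D(c, Y) = 6 - Y
Q = 124/45 (Q = 14/(6 - 1*(-3)) + 42/35 = 14/(6 + 3) + 42*(1/35) = 14/9 + 6/5 = 124/45 ≈ 2.7556)
R = 248/9 (R = (124/45)*10 = 248/9 ≈ 27.556)
-R = -1*248/9 = -248/9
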